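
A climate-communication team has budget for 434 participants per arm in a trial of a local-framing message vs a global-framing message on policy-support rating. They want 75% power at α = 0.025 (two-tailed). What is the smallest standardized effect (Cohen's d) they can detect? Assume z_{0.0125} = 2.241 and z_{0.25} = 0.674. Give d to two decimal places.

d_min ≈ 0.20

For two independent groups of n = 434 each: d_min = (z_{α/2} + z_β)·√(2/n).
z-sum = 2.241 + 0.674 = 2.915.
d_min = 2.915 × √(2/434) = 2.915 × 0.0679 = 0.198.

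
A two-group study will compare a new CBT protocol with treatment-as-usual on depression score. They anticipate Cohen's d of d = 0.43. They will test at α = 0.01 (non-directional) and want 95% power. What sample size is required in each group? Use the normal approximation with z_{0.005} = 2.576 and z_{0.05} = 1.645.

n = 193 per group

For two independent groups with equal n: n = 2·((z_{α/2} + z_β) / d)².
z_{α/2} + z_β = 2.576 + 1.645 = 4.221.
n = 2 × (4.221 / 0.43)² = 2 × 9.816² = 2 × 96.36 = 192.7.
Round up to the next whole participant.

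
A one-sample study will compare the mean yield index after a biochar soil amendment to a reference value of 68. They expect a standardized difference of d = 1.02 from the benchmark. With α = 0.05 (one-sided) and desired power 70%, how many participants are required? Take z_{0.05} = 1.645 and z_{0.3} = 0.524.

n = 5

For a one-sample test: n = ((z_{α} + z_β) / d)².
z_{α} + z_β = 1.645 + 0.524 = 2.169.
n = (2.169 / 1.02)² = 2.126² = 4.52.
Round up.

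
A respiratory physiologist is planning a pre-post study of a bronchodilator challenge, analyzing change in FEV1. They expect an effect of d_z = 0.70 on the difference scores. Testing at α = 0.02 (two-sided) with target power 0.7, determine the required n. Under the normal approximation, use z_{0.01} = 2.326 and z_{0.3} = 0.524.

For a paired (one-sample on differences) test: n = ((z_{α/2} + z_β) / d)².
z_{α/2} + z_β = 2.326 + 0.524 = 2.850.
n = (2.850 / 0.70)² = 4.071² = 16.58.
Round up.

n = 17 pairs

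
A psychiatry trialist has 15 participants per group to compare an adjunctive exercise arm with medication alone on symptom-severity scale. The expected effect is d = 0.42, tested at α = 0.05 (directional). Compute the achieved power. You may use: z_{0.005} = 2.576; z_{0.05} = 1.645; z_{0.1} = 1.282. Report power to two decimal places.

For two equal groups, power = Φ(d·√(n/2) − z_{α}).
d·√(n/2) = 0.42 × √(15/2) = 0.42 × 2.739 = 1.150.
z_β = 1.150 − 1.645 = -0.495.
Power = Φ(-0.495) = 0.310.

power ≈ 0.31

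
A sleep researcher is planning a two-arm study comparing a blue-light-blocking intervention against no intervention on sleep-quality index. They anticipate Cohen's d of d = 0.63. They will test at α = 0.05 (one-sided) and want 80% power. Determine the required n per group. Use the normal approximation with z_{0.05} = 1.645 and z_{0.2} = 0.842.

For two independent groups with equal n: n = 2·((z_{α} + z_β) / d)².
z_{α} + z_β = 1.645 + 0.842 = 2.487.
n = 2 × (2.487 / 0.63)² = 2 × 3.948² = 2 × 15.58 = 31.2.
Round up to the next whole participant.

n = 32 per group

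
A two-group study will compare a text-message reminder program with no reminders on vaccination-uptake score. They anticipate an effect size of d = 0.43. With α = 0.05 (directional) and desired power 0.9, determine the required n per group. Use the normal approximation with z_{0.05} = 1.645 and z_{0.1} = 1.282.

n = 93 per group

For two independent groups with equal n: n = 2·((z_{α} + z_β) / d)².
z_{α} + z_β = 1.645 + 1.282 = 2.927.
n = 2 × (2.927 / 0.43)² = 2 × 6.807² = 2 × 46.33 = 92.7.
Round up to the next whole participant.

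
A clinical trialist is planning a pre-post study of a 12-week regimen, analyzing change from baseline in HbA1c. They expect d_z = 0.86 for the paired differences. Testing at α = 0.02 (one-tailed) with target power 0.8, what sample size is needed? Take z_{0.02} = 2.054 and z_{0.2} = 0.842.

n = 12 pairs

For a paired (one-sample on differences) test: n = ((z_{α} + z_β) / d)².
z_{α} + z_β = 2.054 + 0.842 = 2.896.
n = (2.896 / 0.86)² = 3.367² = 11.34.
Round up.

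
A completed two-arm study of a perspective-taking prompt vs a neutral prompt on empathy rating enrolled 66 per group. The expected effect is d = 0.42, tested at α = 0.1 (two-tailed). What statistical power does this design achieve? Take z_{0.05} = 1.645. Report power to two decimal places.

power ≈ 0.78

For two equal groups, power = Φ(d·√(n/2) − z_{α/2}).
d·√(n/2) = 0.42 × √(66/2) = 0.42 × 5.745 = 2.413.
z_β = 2.413 − 1.645 = 0.768.
Power = Φ(0.768) = 0.779.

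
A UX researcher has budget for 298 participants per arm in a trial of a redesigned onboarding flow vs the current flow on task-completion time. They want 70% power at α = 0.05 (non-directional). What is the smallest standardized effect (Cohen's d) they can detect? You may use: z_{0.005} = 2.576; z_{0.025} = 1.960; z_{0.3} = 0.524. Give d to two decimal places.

d_min ≈ 0.20

For two independent groups of n = 298 each: d_min = (z_{α/2} + z_β)·√(2/n).
z-sum = 1.960 + 0.524 = 2.484.
d_min = 2.484 × √(2/298) = 2.484 × 0.0819 = 0.203.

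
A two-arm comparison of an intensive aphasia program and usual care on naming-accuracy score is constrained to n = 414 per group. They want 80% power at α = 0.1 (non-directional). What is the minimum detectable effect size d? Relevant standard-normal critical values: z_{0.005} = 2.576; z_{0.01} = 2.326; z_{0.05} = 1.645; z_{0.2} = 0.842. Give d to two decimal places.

For two independent groups of n = 414 each: d_min = (z_{α/2} + z_β)·√(2/n).
z-sum = 1.645 + 0.842 = 2.487.
d_min = 2.487 × √(2/414) = 2.487 × 0.0695 = 0.173.

d_min ≈ 0.17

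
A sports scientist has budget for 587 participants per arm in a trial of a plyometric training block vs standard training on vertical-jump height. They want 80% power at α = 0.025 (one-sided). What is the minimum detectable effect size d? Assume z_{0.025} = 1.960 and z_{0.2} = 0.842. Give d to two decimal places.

d_min ≈ 0.16

For two independent groups of n = 587 each: d_min = (z_{α} + z_β)·√(2/n).
z-sum = 1.960 + 0.842 = 2.802.
d_min = 2.802 × √(2/587) = 2.802 × 0.0584 = 0.164.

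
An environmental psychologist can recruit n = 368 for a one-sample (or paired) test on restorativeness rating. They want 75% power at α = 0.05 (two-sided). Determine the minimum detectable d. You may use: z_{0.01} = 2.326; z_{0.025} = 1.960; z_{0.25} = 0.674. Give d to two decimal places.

d_min ≈ 0.14

For a single sample (or paired design) of n = 368: d_min = (z_{α/2} + z_β)/√n.
z-sum = 1.960 + 0.674 = 2.634.
d_min = 2.634 / √368 = 2.634 / 19.183 = 0.137.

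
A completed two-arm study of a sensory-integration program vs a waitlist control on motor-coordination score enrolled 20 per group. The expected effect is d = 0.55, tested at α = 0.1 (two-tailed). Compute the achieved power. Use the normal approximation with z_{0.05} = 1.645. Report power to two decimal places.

For two equal groups, power = Φ(d·√(n/2) − z_{α/2}).
d·√(n/2) = 0.55 × √(20/2) = 0.55 × 3.162 = 1.739.
z_β = 1.739 − 1.645 = 0.094.
Power = Φ(0.094) = 0.538.

power ≈ 0.54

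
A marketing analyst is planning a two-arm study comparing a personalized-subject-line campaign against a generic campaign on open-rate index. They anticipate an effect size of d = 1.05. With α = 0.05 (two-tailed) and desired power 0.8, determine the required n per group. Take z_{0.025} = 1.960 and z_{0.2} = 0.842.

n = 15 per group

For two independent groups with equal n: n = 2·((z_{α/2} + z_β) / d)².
z_{α/2} + z_β = 1.960 + 0.842 = 2.802.
n = 2 × (2.802 / 1.05)² = 2 × 2.669² = 2 × 7.12 = 14.2.
Round up to the next whole participant.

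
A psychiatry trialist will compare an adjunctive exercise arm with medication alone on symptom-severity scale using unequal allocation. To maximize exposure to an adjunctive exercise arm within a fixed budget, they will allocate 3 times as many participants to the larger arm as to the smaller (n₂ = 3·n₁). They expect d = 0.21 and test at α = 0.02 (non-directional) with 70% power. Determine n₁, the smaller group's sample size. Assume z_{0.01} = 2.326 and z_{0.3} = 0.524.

n₁ = 246

With allocation ratio k = n₂/n₁ = 3, Var(x̄₁−x̄₂) = σ²(1/n₁ + 1/(k·n₁)) = σ²·(k+1)/(k·n₁).
So n₁ = (1 + 1/k)·((z_{α/2} + z_β)/d)² = 1.333 × (2.850/0.21)².
n₁ = 1.333 × 184.18 = 245.6.
Round up: n₁ = 246, giving n₂ = 3 × 246 = 738.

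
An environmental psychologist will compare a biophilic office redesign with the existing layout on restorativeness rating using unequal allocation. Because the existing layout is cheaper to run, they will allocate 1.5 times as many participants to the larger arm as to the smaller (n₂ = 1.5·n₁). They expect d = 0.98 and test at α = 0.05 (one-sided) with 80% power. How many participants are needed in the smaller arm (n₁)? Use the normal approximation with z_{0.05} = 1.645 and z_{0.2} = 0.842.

With allocation ratio k = n₂/n₁ = 1.5, Var(x̄₁−x̄₂) = σ²(1/n₁ + 1/(k·n₁)) = σ²·(k+1)/(k·n₁).
So n₁ = (1 + 1/k)·((z_{α} + z_β)/d)² = 1.667 × (2.487/0.98)².
n₁ = 1.667 × 6.44 = 10.7.
Round up: n₁ = 11, giving n₂ = ⌈1.5 × 11⌉ = ⌈16.5⌉ = 17.

n₁ = 11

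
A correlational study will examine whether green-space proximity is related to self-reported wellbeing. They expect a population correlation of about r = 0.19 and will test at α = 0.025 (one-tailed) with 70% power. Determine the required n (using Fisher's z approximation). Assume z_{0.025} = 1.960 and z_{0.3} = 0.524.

n = 170

Fisher's z: C = ½·ln((1+r)/(1−r)) = ½·ln(1.4691) = 0.1923.
n = ((z_{α} + z_β)/C)² + 3.
(1.960 + 0.524) / 0.1923 = 2.484 / 0.1923 = 12.917.
n = 12.917² + 3 = 166.86 + 3 = 169.9.
Round up.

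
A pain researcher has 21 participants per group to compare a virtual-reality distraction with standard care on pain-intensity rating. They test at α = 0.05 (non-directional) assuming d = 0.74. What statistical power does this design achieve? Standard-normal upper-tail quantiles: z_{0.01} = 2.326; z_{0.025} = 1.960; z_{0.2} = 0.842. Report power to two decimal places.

For two equal groups, power = Φ(d·√(n/2) − z_{α/2}).
d·√(n/2) = 0.74 × √(21/2) = 0.74 × 3.240 = 2.398.
z_β = 2.398 − 1.960 = 0.438.
Power = Φ(0.438) = 0.669.

power ≈ 0.67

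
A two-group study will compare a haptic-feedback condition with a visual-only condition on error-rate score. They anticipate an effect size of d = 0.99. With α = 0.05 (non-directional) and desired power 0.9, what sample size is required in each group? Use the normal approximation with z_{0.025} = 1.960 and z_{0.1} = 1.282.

For two independent groups with equal n: n = 2·((z_{α/2} + z_β) / d)².
z_{α/2} + z_β = 1.960 + 1.282 = 3.242.
n = 2 × (3.242 / 0.99)² = 2 × 3.275² = 2 × 10.72 = 21.4.
Round up to the next whole participant.

n = 22 per group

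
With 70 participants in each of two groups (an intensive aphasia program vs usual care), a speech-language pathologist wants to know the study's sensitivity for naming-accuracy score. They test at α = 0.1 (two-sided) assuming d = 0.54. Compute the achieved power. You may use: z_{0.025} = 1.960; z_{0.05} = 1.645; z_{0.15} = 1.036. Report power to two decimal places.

For two equal groups, power = Φ(d·√(n/2) − z_{α/2}).
d·√(n/2) = 0.54 × √(70/2) = 0.54 × 5.916 = 3.195.
z_β = 3.195 − 1.645 = 1.550.
Power = Φ(1.550) = 0.939.

power ≈ 0.94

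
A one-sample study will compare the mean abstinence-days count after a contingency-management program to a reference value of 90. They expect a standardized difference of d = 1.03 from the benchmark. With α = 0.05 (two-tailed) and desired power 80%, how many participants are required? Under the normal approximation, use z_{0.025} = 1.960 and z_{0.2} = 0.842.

n = 8

For a one-sample test: n = ((z_{α/2} + z_β) / d)².
z_{α/2} + z_β = 1.960 + 0.842 = 2.802.
n = (2.802 / 1.03)² = 2.720² = 7.40.
Round up.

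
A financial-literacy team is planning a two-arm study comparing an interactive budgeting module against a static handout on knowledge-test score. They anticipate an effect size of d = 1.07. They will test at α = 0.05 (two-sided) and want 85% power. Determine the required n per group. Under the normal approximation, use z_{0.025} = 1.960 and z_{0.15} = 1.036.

n = 16 per group

For two independent groups with equal n: n = 2·((z_{α/2} + z_β) / d)².
z_{α/2} + z_β = 1.960 + 1.036 = 2.996.
n = 2 × (2.996 / 1.07)² = 2 × 2.800² = 2 × 7.84 = 15.7.
Round up to the next whole participant.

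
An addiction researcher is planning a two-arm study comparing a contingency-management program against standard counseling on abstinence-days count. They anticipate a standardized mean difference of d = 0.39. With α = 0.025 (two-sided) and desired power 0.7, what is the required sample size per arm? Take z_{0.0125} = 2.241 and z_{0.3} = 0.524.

n = 101 per group

For two independent groups with equal n: n = 2·((z_{α/2} + z_β) / d)².
z_{α/2} + z_β = 2.241 + 0.524 = 2.765.
n = 2 × (2.765 / 0.39)² = 2 × 7.090² = 2 × 50.26 = 100.5.
Round up to the next whole participant.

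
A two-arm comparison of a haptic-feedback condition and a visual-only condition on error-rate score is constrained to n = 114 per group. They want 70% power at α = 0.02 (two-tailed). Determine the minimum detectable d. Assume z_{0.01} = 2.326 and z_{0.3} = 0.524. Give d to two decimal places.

For two independent groups of n = 114 each: d_min = (z_{α/2} + z_β)·√(2/n).
z-sum = 2.326 + 0.524 = 2.850.
d_min = 2.850 × √(2/114) = 2.850 × 0.1325 = 0.377.

d_min ≈ 0.38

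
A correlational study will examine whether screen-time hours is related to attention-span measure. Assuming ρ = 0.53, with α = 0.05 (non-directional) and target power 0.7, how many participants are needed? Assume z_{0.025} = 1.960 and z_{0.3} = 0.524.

Fisher's z: C = ½·ln((1+r)/(1−r)) = ½·ln(3.2553) = 0.5901.
n = ((z_{α/2} + z_β)/C)² + 3.
(1.960 + 0.524) / 0.5901 = 2.484 / 0.5901 = 4.209.
n = 4.209² + 3 = 17.72 + 3 = 20.7.
Round up.

n = 21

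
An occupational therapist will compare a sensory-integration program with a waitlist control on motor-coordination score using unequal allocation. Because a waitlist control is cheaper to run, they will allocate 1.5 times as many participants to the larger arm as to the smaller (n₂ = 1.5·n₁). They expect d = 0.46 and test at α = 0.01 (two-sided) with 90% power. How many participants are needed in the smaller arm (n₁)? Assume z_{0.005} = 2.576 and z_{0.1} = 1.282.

n₁ = 118

With allocation ratio k = n₂/n₁ = 1.5, Var(x̄₁−x̄₂) = σ²(1/n₁ + 1/(k·n₁)) = σ²·(k+1)/(k·n₁).
So n₁ = (1 + 1/k)·((z_{α/2} + z_β)/d)² = 1.667 × (3.858/0.46)².
n₁ = 1.667 × 70.34 = 117.2.
Round up: n₁ = 118, giving n₂ = 1.5 × 118 = 177.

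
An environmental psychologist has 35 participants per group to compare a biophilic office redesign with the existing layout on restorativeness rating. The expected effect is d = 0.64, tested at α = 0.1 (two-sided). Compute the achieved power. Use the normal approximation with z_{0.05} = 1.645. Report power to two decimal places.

For two equal groups, power = Φ(d·√(n/2) − z_{α/2}).
d·√(n/2) = 0.64 × √(35/2) = 0.64 × 4.183 = 2.677.
z_β = 2.677 − 1.645 = 1.032.
Power = Φ(1.032) = 0.849.

power ≈ 0.85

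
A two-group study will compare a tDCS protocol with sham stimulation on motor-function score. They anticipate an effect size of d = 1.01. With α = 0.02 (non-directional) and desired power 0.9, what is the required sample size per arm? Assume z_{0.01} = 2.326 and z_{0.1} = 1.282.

For two independent groups with equal n: n = 2·((z_{α/2} + z_β) / d)².
z_{α/2} + z_β = 2.326 + 1.282 = 3.608.
n = 2 × (3.608 / 1.01)² = 2 × 3.572² = 2 × 12.76 = 25.5.
Round up to the next whole participant.

n = 26 per group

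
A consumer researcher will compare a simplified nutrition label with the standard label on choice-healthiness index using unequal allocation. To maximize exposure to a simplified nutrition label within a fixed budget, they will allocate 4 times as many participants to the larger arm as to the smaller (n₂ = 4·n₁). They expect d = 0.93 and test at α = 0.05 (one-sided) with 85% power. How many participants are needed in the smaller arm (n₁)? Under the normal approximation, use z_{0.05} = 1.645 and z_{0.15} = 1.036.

With allocation ratio k = n₂/n₁ = 4, Var(x̄₁−x̄₂) = σ²(1/n₁ + 1/(k·n₁)) = σ²·(k+1)/(k·n₁).
So n₁ = (1 + 1/k)·((z_{α} + z_β)/d)² = 1.250 × (2.681/0.93)².
n₁ = 1.250 × 8.31 = 10.4.
Round up: n₁ = 11, giving n₂ = 4 × 11 = 44.

n₁ = 11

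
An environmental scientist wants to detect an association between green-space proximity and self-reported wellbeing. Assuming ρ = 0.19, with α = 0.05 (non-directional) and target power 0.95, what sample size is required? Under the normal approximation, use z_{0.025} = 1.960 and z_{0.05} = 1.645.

n = 355

Fisher's z: C = ½·ln((1+r)/(1−r)) = ½·ln(1.4691) = 0.1923.
n = ((z_{α/2} + z_β)/C)² + 3.
(1.960 + 1.645) / 0.1923 = 3.605 / 0.1923 = 18.747.
n = 18.747² + 3 = 351.44 + 3 = 354.4.
Round up.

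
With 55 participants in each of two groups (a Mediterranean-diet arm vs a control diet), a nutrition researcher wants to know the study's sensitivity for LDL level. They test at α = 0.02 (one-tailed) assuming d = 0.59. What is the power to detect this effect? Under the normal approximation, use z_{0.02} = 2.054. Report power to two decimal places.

power ≈ 0.85

For two equal groups, power = Φ(d·√(n/2) − z_{α}).
d·√(n/2) = 0.59 × √(55/2) = 0.59 × 5.244 = 3.094.
z_β = 3.094 − 2.054 = 1.040.
Power = Φ(1.040) = 0.851.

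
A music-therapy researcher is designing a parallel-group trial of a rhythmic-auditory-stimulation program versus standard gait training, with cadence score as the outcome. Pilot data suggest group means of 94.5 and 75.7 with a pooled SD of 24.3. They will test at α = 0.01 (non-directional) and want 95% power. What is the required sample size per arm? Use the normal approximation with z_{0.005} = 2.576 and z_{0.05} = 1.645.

n = 60 per group

Cohen's d = |M₁ − M₂| / SD_pooled = |94.5 − 75.7| / 24.3 = 18.8 / 24.3 = 0.774.
For two independent groups with equal n: n = 2·((z_{α/2} + z_β) / d)².
z_{α/2} + z_β = 2.576 + 1.645 = 4.221.
n = 2 × (4.221 / 0.774)² = 2 × 5.453² = 2 × 29.74 = 59.5.
Round up to the next whole participant.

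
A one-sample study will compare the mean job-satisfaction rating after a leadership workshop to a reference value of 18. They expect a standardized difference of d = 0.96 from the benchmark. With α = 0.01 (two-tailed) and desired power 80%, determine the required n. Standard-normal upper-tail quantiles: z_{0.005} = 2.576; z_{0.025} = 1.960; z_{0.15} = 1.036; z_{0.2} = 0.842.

n = 13

For a one-sample test: n = ((z_{α/2} + z_β) / d)².
z_{α/2} + z_β = 2.576 + 0.842 = 3.418.
n = (3.418 / 0.96)² = 3.560² = 12.68.
Round up.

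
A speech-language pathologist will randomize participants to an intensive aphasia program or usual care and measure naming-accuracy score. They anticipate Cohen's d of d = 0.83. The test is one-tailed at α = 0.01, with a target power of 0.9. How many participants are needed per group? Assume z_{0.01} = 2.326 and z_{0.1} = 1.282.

n = 38 per group

For two independent groups with equal n: n = 2·((z_{α} + z_β) / d)².
z_{α} + z_β = 2.326 + 1.282 = 3.608.
n = 2 × (3.608 / 0.83)² = 2 × 4.347² = 2 × 18.90 = 37.8.
Round up to the next whole participant.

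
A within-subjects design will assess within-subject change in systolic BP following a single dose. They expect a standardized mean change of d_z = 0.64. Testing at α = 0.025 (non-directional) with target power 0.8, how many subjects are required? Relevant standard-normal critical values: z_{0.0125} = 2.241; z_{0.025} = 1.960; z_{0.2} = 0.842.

n = 24 pairs

For a paired (one-sample on differences) test: n = ((z_{α/2} + z_β) / d)².
z_{α/2} + z_β = 2.241 + 0.842 = 3.083.
n = (3.083 / 0.64)² = 4.817² = 23.21.
Round up.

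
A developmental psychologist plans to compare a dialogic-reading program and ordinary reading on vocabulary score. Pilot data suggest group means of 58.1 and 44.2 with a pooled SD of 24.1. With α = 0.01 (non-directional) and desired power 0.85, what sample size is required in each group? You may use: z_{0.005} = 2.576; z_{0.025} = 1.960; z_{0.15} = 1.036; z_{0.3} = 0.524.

Cohen's d = |M₁ − M₂| / SD_pooled = |58.1 − 44.2| / 24.1 = 13.9 / 24.1 = 0.577.
For two independent groups with equal n: n = 2·((z_{α/2} + z_β) / d)².
z_{α/2} + z_β = 2.576 + 1.036 = 3.612.
n = 2 × (3.612 / 0.577)² = 2 × 6.260² = 2 × 39.19 = 78.4.
Round up to the next whole participant.

n = 79 per group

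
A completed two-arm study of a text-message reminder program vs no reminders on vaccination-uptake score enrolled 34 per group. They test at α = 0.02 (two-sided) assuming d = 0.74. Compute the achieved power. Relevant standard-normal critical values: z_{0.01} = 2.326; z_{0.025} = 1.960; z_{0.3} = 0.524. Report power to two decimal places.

For two equal groups, power = Φ(d·√(n/2) − z_{α/2}).
d·√(n/2) = 0.74 × √(34/2) = 0.74 × 4.123 = 3.051.
z_β = 3.051 − 2.326 = 0.725.
Power = Φ(0.725) = 0.766.

power ≈ 0.77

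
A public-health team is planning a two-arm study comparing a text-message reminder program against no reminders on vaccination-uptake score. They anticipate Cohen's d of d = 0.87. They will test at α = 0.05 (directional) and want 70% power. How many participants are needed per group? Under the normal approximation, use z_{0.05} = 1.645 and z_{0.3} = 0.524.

n = 13 per group

For two independent groups with equal n: n = 2·((z_{α} + z_β) / d)².
z_{α} + z_β = 1.645 + 0.524 = 2.169.
n = 2 × (2.169 / 0.87)² = 2 × 2.493² = 2 × 6.22 = 12.4.
Round up to the next whole participant.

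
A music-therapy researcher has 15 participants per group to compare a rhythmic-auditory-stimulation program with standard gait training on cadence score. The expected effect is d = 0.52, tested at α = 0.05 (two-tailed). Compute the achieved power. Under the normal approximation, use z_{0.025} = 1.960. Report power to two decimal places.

power ≈ 0.30

For two equal groups, power = Φ(d·√(n/2) − z_{α/2}).
d·√(n/2) = 0.52 × √(15/2) = 0.52 × 2.739 = 1.424.
z_β = 1.424 − 1.960 = -0.536.
Power = Φ(-0.536) = 0.296.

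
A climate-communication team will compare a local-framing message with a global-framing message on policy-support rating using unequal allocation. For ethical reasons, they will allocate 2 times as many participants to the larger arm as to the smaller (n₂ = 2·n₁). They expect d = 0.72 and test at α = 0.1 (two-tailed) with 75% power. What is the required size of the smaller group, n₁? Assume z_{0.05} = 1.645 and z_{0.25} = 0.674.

With allocation ratio k = n₂/n₁ = 2, Var(x̄₁−x̄₂) = σ²(1/n₁ + 1/(k·n₁)) = σ²·(k+1)/(k·n₁).
So n₁ = (1 + 1/k)·((z_{α/2} + z_β)/d)² = 1.500 × (2.319/0.72)².
n₁ = 1.500 × 10.37 = 15.6.
Round up: n₁ = 16, giving n₂ = 2 × 16 = 32.

n₁ = 16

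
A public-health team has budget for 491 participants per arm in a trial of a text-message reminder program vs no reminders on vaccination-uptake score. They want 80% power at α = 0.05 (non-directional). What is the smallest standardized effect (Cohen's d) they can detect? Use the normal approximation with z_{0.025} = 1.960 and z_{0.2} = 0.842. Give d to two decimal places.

d_min ≈ 0.18

For two independent groups of n = 491 each: d_min = (z_{α/2} + z_β)·√(2/n).
z-sum = 1.960 + 0.842 = 2.802.
d_min = 2.802 × √(2/491) = 2.802 × 0.0638 = 0.179.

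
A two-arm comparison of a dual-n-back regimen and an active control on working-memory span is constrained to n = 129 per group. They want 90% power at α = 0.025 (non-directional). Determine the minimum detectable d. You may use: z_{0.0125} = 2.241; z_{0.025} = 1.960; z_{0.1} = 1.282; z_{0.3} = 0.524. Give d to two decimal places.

d_min ≈ 0.44

For two independent groups of n = 129 each: d_min = (z_{α/2} + z_β)·√(2/n).
z-sum = 2.241 + 1.282 = 3.523.
d_min = 3.523 × √(2/129) = 3.523 × 0.1245 = 0.439.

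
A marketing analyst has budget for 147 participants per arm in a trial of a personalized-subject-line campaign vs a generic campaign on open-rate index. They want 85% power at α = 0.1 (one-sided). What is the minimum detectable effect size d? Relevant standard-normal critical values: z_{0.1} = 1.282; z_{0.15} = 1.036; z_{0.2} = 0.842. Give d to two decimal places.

For two independent groups of n = 147 each: d_min = (z_{α} + z_β)·√(2/n).
z-sum = 1.282 + 1.036 = 2.318.
d_min = 2.318 × √(2/147) = 2.318 × 0.1166 = 0.270.

d_min ≈ 0.27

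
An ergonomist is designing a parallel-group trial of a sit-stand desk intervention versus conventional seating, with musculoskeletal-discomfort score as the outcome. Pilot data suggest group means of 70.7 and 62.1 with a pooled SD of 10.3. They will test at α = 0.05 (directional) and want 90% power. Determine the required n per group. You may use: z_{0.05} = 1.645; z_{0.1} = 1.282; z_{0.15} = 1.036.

n = 25 per group

Cohen's d = |M₁ − M₂| / SD_pooled = |70.7 − 62.1| / 10.3 = 8.6 / 10.3 = 0.835.
For two independent groups with equal n: n = 2·((z_{α} + z_β) / d)².
z_{α} + z_β = 1.645 + 1.282 = 2.927.
n = 2 × (2.927 / 0.835)² = 2 × 3.505² = 2 × 12.29 = 24.6.
Round up to the next whole participant.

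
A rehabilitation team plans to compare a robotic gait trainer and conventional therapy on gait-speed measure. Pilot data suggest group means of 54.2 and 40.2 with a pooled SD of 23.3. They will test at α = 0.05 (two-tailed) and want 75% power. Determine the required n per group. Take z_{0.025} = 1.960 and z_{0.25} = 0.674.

n = 39 per group

Cohen's d = |M₁ − M₂| / SD_pooled = |54.2 − 40.2| / 23.3 = 14.0 / 23.3 = 0.601.
For two independent groups with equal n: n = 2·((z_{α/2} + z_β) / d)².
z_{α/2} + z_β = 1.960 + 0.674 = 2.634.
n = 2 × (2.634 / 0.601)² = 2 × 4.383² = 2 × 19.21 = 38.4.
Round up to the next whole participant.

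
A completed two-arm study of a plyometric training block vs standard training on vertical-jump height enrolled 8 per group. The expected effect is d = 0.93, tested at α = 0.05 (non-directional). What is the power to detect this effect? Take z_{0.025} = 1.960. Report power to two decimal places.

For two equal groups, power = Φ(d·√(n/2) − z_{α/2}).
d·√(n/2) = 0.93 × √(8/2) = 0.93 × 2.000 = 1.860.
z_β = 1.860 − 1.960 = -0.100.
Power = Φ(-0.100) = 0.460.

power ≈ 0.46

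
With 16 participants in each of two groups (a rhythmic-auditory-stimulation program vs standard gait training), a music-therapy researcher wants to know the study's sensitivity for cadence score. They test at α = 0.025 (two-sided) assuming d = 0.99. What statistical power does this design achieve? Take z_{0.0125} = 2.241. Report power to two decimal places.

For two equal groups, power = Φ(d·√(n/2) − z_{α/2}).
d·√(n/2) = 0.99 × √(16/2) = 0.99 × 2.828 = 2.800.
z_β = 2.800 − 2.241 = 0.559.
Power = Φ(0.559) = 0.712.

power ≈ 0.71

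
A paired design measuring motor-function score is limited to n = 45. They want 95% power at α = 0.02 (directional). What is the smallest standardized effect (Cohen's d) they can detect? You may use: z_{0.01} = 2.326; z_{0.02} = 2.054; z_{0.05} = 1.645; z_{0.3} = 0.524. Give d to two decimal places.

d_min ≈ 0.55

For a single sample (or paired design) of n = 45: d_min = (z_{α} + z_β)/√n.
z-sum = 2.054 + 1.645 = 3.699.
d_min = 3.699 / √45 = 3.699 / 6.708 = 0.551.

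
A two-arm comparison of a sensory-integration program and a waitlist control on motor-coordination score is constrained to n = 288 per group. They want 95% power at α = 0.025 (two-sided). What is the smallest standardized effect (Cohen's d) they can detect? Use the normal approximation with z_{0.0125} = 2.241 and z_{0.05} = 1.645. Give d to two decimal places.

For two independent groups of n = 288 each: d_min = (z_{α/2} + z_β)·√(2/n).
z-sum = 2.241 + 1.645 = 3.886.
d_min = 3.886 × √(2/288) = 3.886 × 0.0833 = 0.324.

d_min ≈ 0.32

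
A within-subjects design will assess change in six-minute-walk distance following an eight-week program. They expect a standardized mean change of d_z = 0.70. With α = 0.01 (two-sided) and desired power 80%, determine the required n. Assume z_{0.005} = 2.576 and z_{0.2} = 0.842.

For a paired (one-sample on differences) test: n = ((z_{α/2} + z_β) / d)².
z_{α/2} + z_β = 2.576 + 0.842 = 3.418.
n = (3.418 / 0.70)² = 4.883² = 23.84.
Round up.

n = 24 pairs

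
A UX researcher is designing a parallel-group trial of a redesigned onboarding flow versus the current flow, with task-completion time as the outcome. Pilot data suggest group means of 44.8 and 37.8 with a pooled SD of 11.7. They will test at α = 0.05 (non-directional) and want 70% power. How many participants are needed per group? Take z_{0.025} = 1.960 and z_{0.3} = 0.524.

Cohen's d = |M₁ − M₂| / SD_pooled = |44.8 − 37.8| / 11.7 = 7.0 / 11.7 = 0.598.
For two independent groups with equal n: n = 2·((z_{α/2} + z_β) / d)².
z_{α/2} + z_β = 1.960 + 0.524 = 2.484.
n = 2 × (2.484 / 0.598)² = 2 × 4.154² = 2 × 17.25 = 34.5.
Round up to the next whole participant.

n = 35 per group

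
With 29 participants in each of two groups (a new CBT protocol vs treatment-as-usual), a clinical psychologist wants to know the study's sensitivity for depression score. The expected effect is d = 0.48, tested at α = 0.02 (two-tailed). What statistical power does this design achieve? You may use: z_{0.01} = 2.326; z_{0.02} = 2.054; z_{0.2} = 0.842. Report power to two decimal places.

For two equal groups, power = Φ(d·√(n/2) − z_{α/2}).
d·√(n/2) = 0.48 × √(29/2) = 0.48 × 3.808 = 1.828.
z_β = 1.828 − 2.326 = -0.498.
Power = Φ(-0.498) = 0.309.

power ≈ 0.31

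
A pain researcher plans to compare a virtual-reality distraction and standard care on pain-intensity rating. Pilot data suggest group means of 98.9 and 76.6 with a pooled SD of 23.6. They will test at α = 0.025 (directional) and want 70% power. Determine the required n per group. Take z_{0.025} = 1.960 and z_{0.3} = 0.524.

n = 14 per group

Cohen's d = |M₁ − M₂| / SD_pooled = |98.9 − 76.6| / 23.6 = 22.3 / 23.6 = 0.945.
For two independent groups with equal n: n = 2·((z_{α} + z_β) / d)².
z_{α} + z_β = 1.960 + 0.524 = 2.484.
n = 2 × (2.484 / 0.945)² = 2 × 2.629² = 2 × 6.91 = 13.8.
Round up to the next whole participant.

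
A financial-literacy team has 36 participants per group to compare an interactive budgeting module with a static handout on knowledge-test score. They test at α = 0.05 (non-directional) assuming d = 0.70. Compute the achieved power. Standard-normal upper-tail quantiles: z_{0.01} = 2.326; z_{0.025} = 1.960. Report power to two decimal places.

power ≈ 0.84

For two equal groups, power = Φ(d·√(n/2) − z_{α/2}).
d·√(n/2) = 0.70 × √(36/2) = 0.70 × 4.243 = 2.970.
z_β = 2.970 − 1.960 = 1.010.
Power = Φ(1.010) = 0.844.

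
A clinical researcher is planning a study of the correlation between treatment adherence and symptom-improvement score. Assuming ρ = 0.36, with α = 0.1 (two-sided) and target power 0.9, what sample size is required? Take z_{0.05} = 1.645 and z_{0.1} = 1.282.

n = 64

Fisher's z: C = ½·ln((1+r)/(1−r)) = ½·ln(2.1250) = 0.3769.
n = ((z_{α/2} + z_β)/C)² + 3.
(1.645 + 1.282) / 0.3769 = 2.927 / 0.3769 = 7.766.
n = 7.766² + 3 = 60.31 + 3 = 63.3.
Round up.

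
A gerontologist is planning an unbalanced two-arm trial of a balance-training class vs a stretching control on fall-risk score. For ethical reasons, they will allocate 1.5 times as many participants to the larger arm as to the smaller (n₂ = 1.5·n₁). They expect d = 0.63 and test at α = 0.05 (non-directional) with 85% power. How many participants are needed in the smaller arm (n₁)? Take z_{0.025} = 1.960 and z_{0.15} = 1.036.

n₁ = 38

With allocation ratio k = n₂/n₁ = 1.5, Var(x̄₁−x̄₂) = σ²(1/n₁ + 1/(k·n₁)) = σ²·(k+1)/(k·n₁).
So n₁ = (1 + 1/k)·((z_{α/2} + z_β)/d)² = 1.667 × (2.996/0.63)².
n₁ = 1.667 × 22.62 = 37.7.
Round up: n₁ = 38, giving n₂ = 1.5 × 38 = 57.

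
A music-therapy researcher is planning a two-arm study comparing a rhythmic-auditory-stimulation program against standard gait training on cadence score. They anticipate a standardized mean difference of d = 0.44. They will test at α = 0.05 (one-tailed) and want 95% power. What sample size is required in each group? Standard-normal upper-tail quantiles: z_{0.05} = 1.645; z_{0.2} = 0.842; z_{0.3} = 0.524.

n = 112 per group

For two independent groups with equal n: n = 2·((z_{α} + z_β) / d)².
z_{α} + z_β = 1.645 + 1.645 = 3.290.
n = 2 × (3.290 / 0.44)² = 2 × 7.477² = 2 × 55.91 = 111.8.
Round up to the next whole participant.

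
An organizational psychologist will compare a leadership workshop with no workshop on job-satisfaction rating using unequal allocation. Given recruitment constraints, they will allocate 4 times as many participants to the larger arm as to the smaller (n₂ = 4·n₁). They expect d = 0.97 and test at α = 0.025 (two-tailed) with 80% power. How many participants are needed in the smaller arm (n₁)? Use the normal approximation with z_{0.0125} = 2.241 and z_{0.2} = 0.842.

With allocation ratio k = n₂/n₁ = 4, Var(x̄₁−x̄₂) = σ²(1/n₁ + 1/(k·n₁)) = σ²·(k+1)/(k·n₁).
So n₁ = (1 + 1/k)·((z_{α/2} + z_β)/d)² = 1.250 × (3.083/0.97)².
n₁ = 1.250 × 10.10 = 12.6.
Round up: n₁ = 13, giving n₂ = 4 × 13 = 52.

n₁ = 13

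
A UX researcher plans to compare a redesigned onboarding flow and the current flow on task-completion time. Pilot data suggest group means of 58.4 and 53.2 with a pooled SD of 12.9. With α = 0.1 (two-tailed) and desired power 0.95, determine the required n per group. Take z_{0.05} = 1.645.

Cohen's d = |M₁ − M₂| / SD_pooled = |58.4 − 53.2| / 12.9 = 5.2 / 12.9 = 0.403.
For two independent groups with equal n: n = 2·((z_{α/2} + z_β) / d)².
z_{α/2} + z_β = 1.645 + 1.645 = 3.290.
n = 2 × (3.290 / 0.403)² = 2 × 8.164² = 2 × 66.65 = 133.3.
Round up to the next whole participant.

n = 134 per group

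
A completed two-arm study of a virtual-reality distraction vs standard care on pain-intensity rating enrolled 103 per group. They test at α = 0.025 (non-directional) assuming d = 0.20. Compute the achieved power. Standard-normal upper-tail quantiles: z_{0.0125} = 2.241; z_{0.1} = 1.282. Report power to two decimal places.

For two equal groups, power = Φ(d·√(n/2) − z_{α/2}).
d·√(n/2) = 0.20 × √(103/2) = 0.20 × 7.176 = 1.435.
z_β = 1.435 − 2.241 = -0.806.
Power = Φ(-0.806) = 0.210.

power ≈ 0.21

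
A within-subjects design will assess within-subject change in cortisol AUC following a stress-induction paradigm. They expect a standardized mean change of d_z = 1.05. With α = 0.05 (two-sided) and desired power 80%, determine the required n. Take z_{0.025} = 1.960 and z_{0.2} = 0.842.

n = 8 pairs

For a paired (one-sample on differences) test: n = ((z_{α/2} + z_β) / d)².
z_{α/2} + z_β = 1.960 + 0.842 = 2.802.
n = (2.802 / 1.05)² = 2.669² = 7.12.
Round up.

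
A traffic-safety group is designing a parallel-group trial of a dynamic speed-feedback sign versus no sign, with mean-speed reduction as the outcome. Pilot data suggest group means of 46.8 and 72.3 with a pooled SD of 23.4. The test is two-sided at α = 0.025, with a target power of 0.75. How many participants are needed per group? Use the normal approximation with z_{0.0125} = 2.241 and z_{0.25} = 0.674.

n = 15 per group

Cohen's d = |M₁ − M₂| / SD_pooled = |46.8 − 72.3| / 23.4 = 25.5 / 23.4 = 1.090.
For two independent groups with equal n: n = 2·((z_{α/2} + z_β) / d)².
z_{α/2} + z_β = 2.241 + 0.674 = 2.915.
n = 2 × (2.915 / 1.090)² = 2 × 2.674² = 2 × 7.15 = 14.3.
Round up to the next whole participant.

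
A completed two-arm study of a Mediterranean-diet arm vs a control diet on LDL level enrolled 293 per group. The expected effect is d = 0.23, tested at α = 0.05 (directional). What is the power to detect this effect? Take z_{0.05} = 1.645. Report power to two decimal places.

power ≈ 0.87

For two equal groups, power = Φ(d·√(n/2) − z_{α}).
d·√(n/2) = 0.23 × √(293/2) = 0.23 × 12.104 = 2.784.
z_β = 2.784 − 1.645 = 1.139.
Power = Φ(1.139) = 0.873.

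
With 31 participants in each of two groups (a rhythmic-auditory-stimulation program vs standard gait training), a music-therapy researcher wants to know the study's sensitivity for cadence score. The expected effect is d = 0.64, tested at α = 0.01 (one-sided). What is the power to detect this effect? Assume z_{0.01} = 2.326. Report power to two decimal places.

For two equal groups, power = Φ(d·√(n/2) − z_{α}).
d·√(n/2) = 0.64 × √(31/2) = 0.64 × 3.937 = 2.520.
z_β = 2.520 − 2.326 = 0.194.
Power = Φ(0.194) = 0.577.

power ≈ 0.58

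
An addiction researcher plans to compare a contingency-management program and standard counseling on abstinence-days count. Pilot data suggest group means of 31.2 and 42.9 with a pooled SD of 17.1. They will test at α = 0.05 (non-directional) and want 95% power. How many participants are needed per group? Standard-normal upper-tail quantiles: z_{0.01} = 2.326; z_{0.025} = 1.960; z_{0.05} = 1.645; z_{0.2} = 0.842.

n = 56 per group

Cohen's d = |M₁ − M₂| / SD_pooled = |31.2 − 42.9| / 17.1 = 11.7 / 17.1 = 0.684.
For two independent groups with equal n: n = 2·((z_{α/2} + z_β) / d)².
z_{α/2} + z_β = 1.960 + 1.645 = 3.605.
n = 2 × (3.605 / 0.684)² = 2 × 5.270² = 2 × 27.78 = 55.6.
Round up to the next whole participant.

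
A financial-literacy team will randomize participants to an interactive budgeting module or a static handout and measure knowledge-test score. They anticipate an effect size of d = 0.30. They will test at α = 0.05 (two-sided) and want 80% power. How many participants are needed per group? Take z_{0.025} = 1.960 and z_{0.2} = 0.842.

n = 175 per group

For two independent groups with equal n: n = 2·((z_{α/2} + z_β) / d)².
z_{α/2} + z_β = 1.960 + 0.842 = 2.802.
n = 2 × (2.802 / 0.30)² = 2 × 9.340² = 2 × 87.24 = 174.5.
Round up to the next whole participant.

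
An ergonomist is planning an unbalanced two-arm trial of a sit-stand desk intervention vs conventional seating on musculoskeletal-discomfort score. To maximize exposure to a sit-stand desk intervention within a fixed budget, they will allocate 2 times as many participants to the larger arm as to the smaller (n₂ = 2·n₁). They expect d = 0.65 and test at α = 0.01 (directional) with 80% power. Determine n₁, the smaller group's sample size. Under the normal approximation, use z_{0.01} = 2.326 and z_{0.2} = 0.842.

With allocation ratio k = n₂/n₁ = 2, Var(x̄₁−x̄₂) = σ²(1/n₁ + 1/(k·n₁)) = σ²·(k+1)/(k·n₁).
So n₁ = (1 + 1/k)·((z_{α} + z_β)/d)² = 1.500 × (3.168/0.65)².
n₁ = 1.500 × 23.75 = 35.6.
Round up: n₁ = 36, giving n₂ = 2 × 36 = 72.

n₁ = 36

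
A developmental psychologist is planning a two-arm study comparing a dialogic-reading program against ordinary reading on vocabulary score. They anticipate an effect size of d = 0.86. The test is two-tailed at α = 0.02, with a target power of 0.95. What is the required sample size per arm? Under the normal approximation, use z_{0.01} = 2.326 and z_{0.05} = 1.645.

For two independent groups with equal n: n = 2·((z_{α/2} + z_β) / d)².
z_{α/2} + z_β = 2.326 + 1.645 = 3.971.
n = 2 × (3.971 / 0.86)² = 2 × 4.617² = 2 × 21.32 = 42.6.
Round up to the next whole participant.

n = 43 per group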